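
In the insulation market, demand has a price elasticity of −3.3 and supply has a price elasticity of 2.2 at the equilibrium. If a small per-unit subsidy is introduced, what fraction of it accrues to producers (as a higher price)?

Producer share = 0.6

For a small subsidy around the equilibrium, the benefit split depends on the relative slopes, which at a point are proportional to the elasticities.
Buyer share = εs/(εs + |εd|) = 2.2/(2.2 + 3.3) = 0.4; seller share = |εd|/(εs + |εd|) = 0.6.
So producers capture 0.6 of the subsidy.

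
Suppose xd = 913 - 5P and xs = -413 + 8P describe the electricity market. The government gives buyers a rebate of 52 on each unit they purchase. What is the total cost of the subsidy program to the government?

Pre-subsidy: 913 - 5P = -413 + 8P gives P* = 102, x* = 403.
With the rebate, buyers effectively pay Pb = Ps − 52, where Ps is the price sellers receive.
Demand in terms of Ps becomes xd = 913 − 5(Ps − 52) = 1173 - 5Ps. Setting this equal to supply: 1173 - 5Ps = -413 + 8Ps, so Ps = 122.
Buyers pay Pb = 122 − 52 = 70; x' = -413 + 8·122 = 563.
Government outlay = subsidy × quantity = 52 × 563 = 29276.

Government cost = 29276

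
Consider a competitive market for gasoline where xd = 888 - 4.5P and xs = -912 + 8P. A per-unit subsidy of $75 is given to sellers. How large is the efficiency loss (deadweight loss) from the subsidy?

Pre-subsidy: 888 - 4.5P = -912 + 8P gives P* = 144, x* = 240.
With the subsidy, sellers receive Ps = Pb + 75 for each unit, where Pb is the price buyers pay.
Supply in terms of Pb becomes xs = -912 + 8(Pb + 75) = -312 + 8Pb. Setting this equal to demand: 888 - 4.5Pb = -312 + 8Pb, so Pb = 96.
Sellers receive Ps = 96 + 75 = 171; x' = 888 − 4.5·96 = 456.
The subsidy expands output by 456 − 240 = 216 past the efficient level; on those units the gap between marginal cost and willingness to pay runs from 0 up to 75.
DWL = ½ × 75 × 216 = 8100.

Deadweight loss = $8100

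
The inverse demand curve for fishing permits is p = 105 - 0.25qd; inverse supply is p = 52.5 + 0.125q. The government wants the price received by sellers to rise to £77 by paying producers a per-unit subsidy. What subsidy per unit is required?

Required subsidy s = £21 per unit

At a seller price of 77, quantity supplied is -420 + 8·77 = 196.
Buyers absorb 196 only when they pay pb = 105 − 0.25·196 = 56.
s = ps − pb = 77 − 56 = 21.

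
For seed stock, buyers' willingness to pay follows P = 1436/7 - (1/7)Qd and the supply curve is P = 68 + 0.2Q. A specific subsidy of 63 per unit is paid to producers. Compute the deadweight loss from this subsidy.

Pre-subsidy: 1436/7 - (1/7)Q = 68 + 0.2Q gives Q* = 400 and P* = 148.
With the subsidy, sellers receive Ps = Pb + 63 for each unit, where Pb is the price buyers pay.
On the curves, Pb = 1436/7 - (1/7)Q and Ps = 68 + 0.2Q; the wedge Ps − Pb = 63 gives 68 + 0.2Q − (1436/7 - (1/7)Q) = 63, so Q' = 583.75.
Then Pb = 1436/7 − (1/7)·583.75 = 121.75 and Ps = 68 + 0.2·583.75 = 184.75.
The subsidy expands output by 583.75 − 400 = 183.75 past the efficient level; on those units the gap between marginal cost and willingness to pay runs from 0 up to 63.
DWL = ½ × 63 × 183.75 = 5788.125.

Deadweight loss = 5788.125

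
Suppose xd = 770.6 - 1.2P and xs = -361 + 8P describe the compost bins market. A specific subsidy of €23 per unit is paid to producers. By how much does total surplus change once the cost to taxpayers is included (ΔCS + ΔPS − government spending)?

Pre-subsidy: 770.6 - 1.2P = -361 + 8P gives P* = 123, x* = 623.
With the subsidy, sellers receive Ps = Pb + 23 for each unit, where Pb is the price buyers pay.
Supply in terms of Pb becomes xs = -361 + 8(Pb + 23) = -177 + 8Pb. Setting this equal to demand: 770.6 - 1.2Pb = -177 + 8Pb, so Pb = 103.
Sellers receive Ps = 103 + 23 = 126; x' = 770.6 − 1.2·103 = 647.
ΔCS = ½(623 + 647)(123 − 103) = 12700; ΔPS = ½(623 + 647)(126 − 123) = 1905.
Government spending = 23 × 647 = 14881.
Net change = 12700 + 1905 − 14881 = -276. The loss equals the DWL triangle ½·23·24.

Net change in total surplus = -€276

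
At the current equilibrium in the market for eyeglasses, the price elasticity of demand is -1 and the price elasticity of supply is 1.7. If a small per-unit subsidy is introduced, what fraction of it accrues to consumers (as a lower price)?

Consumer share = 17/27

For a small subsidy around the equilibrium, the benefit split depends on the relative slopes, which at a point are proportional to the elasticities.
Buyer share = εs/(εs + |εd|) = 1.7/(1.7 + 1) = 17/27; seller share = |εd|/(εs + |εd|) = 10/27.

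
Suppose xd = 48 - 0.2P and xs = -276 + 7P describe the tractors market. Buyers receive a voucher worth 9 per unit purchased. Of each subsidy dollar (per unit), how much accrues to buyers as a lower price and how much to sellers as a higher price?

Pre-subsidy: 48 - 0.2P = -276 + 7P gives P* = 45, x* = 39.
With the rebate, buyers effectively pay Pb = Ps − 9, where Ps is the price sellers receive.
Demand in terms of Ps becomes xd = 48 − 0.2(Ps − 9) = 49.8 - 0.2Ps. Setting this equal to supply: 49.8 - 0.2Ps = -276 + 7Ps, so Ps = 45.25.
Buyers pay Pb = 45.25 − 9 = 36.25; x' = -276 + 7·45.25 = 40.75.
Buyers' price falls by P* − Pb = 45 − 36.25 = 8.75; sellers' price rises by Ps − P* = 45.25 − 45 = 0.25.

Buyers gain 8.75 per unit; sellers gain 0.25 per unit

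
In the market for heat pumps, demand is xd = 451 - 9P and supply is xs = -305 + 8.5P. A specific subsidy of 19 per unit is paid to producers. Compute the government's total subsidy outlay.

Government cost = 96596/35

Pre-subsidy: 451 - 9P = -305 + 8.5P gives P* = 43.2, x* = 62.2.
With the subsidy, sellers receive Ps = Pb + 19 for each unit, where Pb is the price buyers pay.
Supply in terms of Pb becomes xs = -305 + 8.5(Pb + 19) = -143.5 + 8.5Pb. Setting this equal to demand: 451 - 9Pb = -143.5 + 8.5Pb, so Pb = 1189/35.
Sellers receive Ps = 1189/35 + 19 = 1854/35; x' = 451 − 9·(1189/35) = 5084/35.
Government outlay = subsidy × quantity = 19 × 5084/35 = 96596/35.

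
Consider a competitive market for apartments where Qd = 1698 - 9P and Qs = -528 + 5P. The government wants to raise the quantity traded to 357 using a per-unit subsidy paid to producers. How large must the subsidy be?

At Q = 357, invert demand for the buyer price: Pb = (1698 − 357)/9 = 149; invert supply for the seller price: Ps = (357 − (-528))/5 = 177.
The subsidy must fill the gap: s = Ps − Pb = 177 − 149 = 28.

Required subsidy s = 28 per unit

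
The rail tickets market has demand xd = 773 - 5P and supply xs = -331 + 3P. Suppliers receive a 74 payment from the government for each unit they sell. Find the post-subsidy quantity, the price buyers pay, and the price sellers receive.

Pre-subsidy: 773 - 5P = -331 + 3P gives P* = 138, x* = 83.
With the subsidy, sellers receive Ps = Pb + 74 for each unit, where Pb is the price buyers pay.
Supply in terms of Pb becomes xs = -331 + 3(Pb + 74) = -109 + 3Pb. Setting this equal to demand: 773 - 5Pb = -109 + 3Pb, so Pb = 110.25.
Sellers receive Ps = 110.25 + 74 = 184.25; x' = 773 − 5·110.25 = 221.75.

x' = 221.75; buyers pay 110.25; sellers receive 184.25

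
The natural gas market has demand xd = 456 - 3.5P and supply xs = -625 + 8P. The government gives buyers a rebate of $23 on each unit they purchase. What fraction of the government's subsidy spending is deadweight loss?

Pre-subsidy: 456 - 3.5P = -625 + 8P gives P* = 94, x* = 127.
With the rebate, buyers effectively pay Pb = Ps − 23, where Ps is the price sellers receive.
Demand in terms of Ps becomes xd = 456 − 3.5(Ps − 23) = 536.5 - 3.5Ps. Setting this equal to supply: 536.5 - 3.5Ps = -625 + 8Ps, so Ps = 101.
Buyers pay Pb = 101 − 23 = 78; x' = -625 + 8·101 = 183.
ΔCS = ½(127 + 183)(94 − 78) = 2480; ΔPS = ½(127 + 183)(101 − 94) = 1085.
Government spending = 23 × 183 = 4209.
DWL = ½ × 23 × (183 − 127) = 644; fraction = 644 / 4209 = 28/183.

DWL / government spending = 28/183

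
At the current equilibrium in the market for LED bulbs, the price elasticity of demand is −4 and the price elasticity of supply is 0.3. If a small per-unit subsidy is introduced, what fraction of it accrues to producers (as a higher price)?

Producer share = 40/43

For a small subsidy around the equilibrium, the benefit split depends on the relative slopes, which at a point are proportional to the elasticities.
Buyer share = εs/(εs + |εd|) = 0.3/(0.3 + 4) = 3/43; seller share = |εd|/(εs + |εd|) = 40/43.
So producers capture 40/43 of the subsidy.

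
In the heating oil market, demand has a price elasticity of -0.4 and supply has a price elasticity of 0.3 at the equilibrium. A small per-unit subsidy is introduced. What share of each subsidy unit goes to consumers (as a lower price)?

For a small subsidy around the equilibrium, the benefit split depends on the relative slopes, which at a point are proportional to the elasticities.
Buyer share = εs/(εs + |εd|) = 0.3/(0.3 + 0.4) = 3/7; seller share = |εd|/(εs + |εd|) = 4/7.

Consumer share = 3/7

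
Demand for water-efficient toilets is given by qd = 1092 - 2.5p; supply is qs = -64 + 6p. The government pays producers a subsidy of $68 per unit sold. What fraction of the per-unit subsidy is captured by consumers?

Pre-subsidy: 1092 - 2.5p = -64 + 6p gives p* = 136, q* = 752.
With the subsidy, sellers receive ps = pb + 68 for each unit, where pb is the price buyers pay.
Supply in terms of pb becomes qs = -64 + 6(pb + 68) = 344 + 6pb. Setting this equal to demand: 1092 - 2.5pb = 344 + 6pb, so pb = 88.
Sellers receive ps = 88 + 68 = 156; q' = 1092 − 2.5·88 = 872.
Buyers' price falls by p* − pb = 136 − 88 = 48; sellers' price rises by ps − p* = 156 − 136 = 20.
So consumers capture 48/68 = 12/17 of each unit of subsidy.

Consumer share = 12/17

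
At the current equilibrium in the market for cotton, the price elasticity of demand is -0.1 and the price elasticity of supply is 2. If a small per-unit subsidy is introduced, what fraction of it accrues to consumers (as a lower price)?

Consumer share = 20/21

For a small subsidy around the equilibrium, the benefit split depends on the relative slopes, which at a point are proportional to the elasticities.
Buyer share = εs/(εs + |εd|) = 2/(2 + 0.1) = 20/21; seller share = |εd|/(εs + |εd|) = 1/21.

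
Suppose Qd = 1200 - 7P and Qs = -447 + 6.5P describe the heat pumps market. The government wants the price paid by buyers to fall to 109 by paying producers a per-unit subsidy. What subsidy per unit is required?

Required subsidy s = 27 per unit

At a buyer price of 109, quantity demanded is 1200 − 7·109 = 437.
Sellers supply 437 only when they receive Ps with -447 + 6.5·Ps = 437, i.e. Ps = 136.
s = Ps − Pb = 136 − 109 = 27.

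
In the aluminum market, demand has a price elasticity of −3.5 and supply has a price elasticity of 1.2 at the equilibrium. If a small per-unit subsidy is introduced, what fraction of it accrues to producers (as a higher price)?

For a small subsidy around the equilibrium, the benefit split depends on the relative slopes, which at a point are proportional to the elasticities.
Buyer share = εs/(εs + |εd|) = 1.2/(1.2 + 3.5) = 12/47; seller share = |εd|/(εs + |εd|) = 35/47.
So producers capture 35/47 of the subsidy.

Producer share = 35/47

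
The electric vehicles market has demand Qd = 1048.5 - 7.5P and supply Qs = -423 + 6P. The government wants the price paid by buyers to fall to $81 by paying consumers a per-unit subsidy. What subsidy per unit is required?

Required subsidy s = $63 per unit

At a buyer price of 81, quantity demanded is 1048.5 − 7.5·81 = 441.
Sellers supply 441 only when they receive Ps with -423 + 6·Ps = 441, i.e. Ps = 144.
s = Ps − Pb = 144 − 81 = 63.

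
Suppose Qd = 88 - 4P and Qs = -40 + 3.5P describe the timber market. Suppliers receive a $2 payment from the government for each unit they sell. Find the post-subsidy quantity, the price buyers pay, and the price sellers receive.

Q' = 352/15; buyers pay 242/15; sellers receive 272/15

Pre-subsidy: 88 - 4P = -40 + 3.5P gives P* = 256/15, Q* = 296/15.
With the subsidy, sellers receive Ps = Pb + 2 for each unit, where Pb is the price buyers pay.
Supply in terms of Pb becomes Qs = -40 + 3.5(Pb + 2) = -33 + 3.5Pb. Setting this equal to demand: 88 - 4Pb = -33 + 3.5Pb, so Pb = 242/15.
Sellers receive Ps = 242/15 + 2 = 272/15; Q' = 88 − 4·(242/15) = 352/15.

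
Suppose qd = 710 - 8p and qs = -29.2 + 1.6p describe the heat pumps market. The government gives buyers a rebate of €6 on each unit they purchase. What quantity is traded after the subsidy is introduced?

q' = 102

Pre-subsidy: 710 - 8p = -29.2 + 1.6p gives p* = 77, q* = 94.
With the rebate, buyers effectively pay pb = ps − 6, where ps is the price sellers receive.
Demand in terms of ps becomes qd = 710 − 8(ps − 6) = 758 - 8ps. Setting this equal to supply: 758 - 8ps = -29.2 + 1.6ps, so ps = 82.
Buyers pay pb = 82 − 6 = 76; q' = -29.2 + 1.6·82 = 102.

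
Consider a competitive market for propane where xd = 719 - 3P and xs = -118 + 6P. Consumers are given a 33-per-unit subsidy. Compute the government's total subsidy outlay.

Pre-subsidy: 719 - 3P = -118 + 6P gives P* = 93, x* = 440.
With the rebate, buyers effectively pay Pb = Ps − 33, where Ps is the price sellers receive.
Demand in terms of Ps becomes xd = 719 − 3(Ps − 33) = 818 - 3Ps. Setting this equal to supply: 818 - 3Ps = -118 + 6Ps, so Ps = 104.
Buyers pay Pb = 104 − 33 = 71; x' = -118 + 6·104 = 506.
Government outlay = subsidy × quantity = 33 × 506 = 16698.

Government cost = 16698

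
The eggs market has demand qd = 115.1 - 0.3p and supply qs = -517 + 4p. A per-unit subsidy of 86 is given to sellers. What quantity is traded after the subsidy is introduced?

q' = 95

Pre-subsidy: 115.1 - 0.3p = -517 + 4p gives p* = 147, q* = 71.
With the subsidy, sellers receive ps = pb + 86 for each unit, where pb is the price buyers pay.
Supply in terms of pb becomes qs = -517 + 4(pb + 86) = -173 + 4pb. Setting this equal to demand: 115.1 - 0.3pb = -173 + 4pb, so pb = 67.
Sellers receive ps = 67 + 86 = 153; q' = 115.1 − 0.3·67 = 95.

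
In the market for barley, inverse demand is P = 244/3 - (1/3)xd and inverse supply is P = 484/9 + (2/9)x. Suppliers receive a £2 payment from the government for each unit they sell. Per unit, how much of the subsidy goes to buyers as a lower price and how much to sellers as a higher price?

Buyers gain £1.2 per unit; sellers gain £0.8 per unit

Pre-subsidy: 244/3 - (1/3)x = 484/9 + (2/9)x gives x* = 49.6 and P* = 64.8.
With the subsidy, sellers receive Ps = Pb + 2 for each unit, where Pb is the price buyers pay.
On the curves, Pb = 244/3 - (1/3)x and Ps = 484/9 + (2/9)x; the wedge Ps − Pb = 2 gives 484/9 + (2/9)x − (244/3 - (1/3)x) = 2, so x' = 53.2.
Then Pb = 244/3 − (1/3)·53.2 = 63.6 and Ps = 484/9 + (2/9)·53.2 = 65.6.
Buyers' price falls by P* − Pb = 64.8 − 63.6 = 1.2; sellers' price rises by Ps − P* = 65.6 − 64.8 = 0.8.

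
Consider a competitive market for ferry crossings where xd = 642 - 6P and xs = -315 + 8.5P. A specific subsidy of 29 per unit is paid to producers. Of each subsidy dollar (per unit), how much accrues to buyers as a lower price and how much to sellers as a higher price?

Pre-subsidy: 642 - 6P = -315 + 8.5P gives P* = 66, x* = 246.
With the subsidy, sellers receive Ps = Pb + 29 for each unit, where Pb is the price buyers pay.
Supply in terms of Pb becomes xs = -315 + 8.5(Pb + 29) = -68.5 + 8.5Pb. Setting this equal to demand: 642 - 6Pb = -68.5 + 8.5Pb, so Pb = 49.
Sellers receive Ps = 49 + 29 = 78; x' = 642 − 6·49 = 348.
Buyers' price falls by P* − Pb = 66 − 49 = 17; sellers' price rises by Ps − P* = 78 − 66 = 12.

Buyers gain 17 per unit; sellers gain 12 per unit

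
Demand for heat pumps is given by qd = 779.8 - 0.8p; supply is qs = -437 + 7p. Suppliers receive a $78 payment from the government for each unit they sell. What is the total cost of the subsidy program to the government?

Pre-subsidy: 779.8 - 0.8p = -437 + 7p gives p* = 156, q* = 655.
With the subsidy, sellers receive ps = pb + 78 for each unit, where pb is the price buyers pay.
Supply in terms of pb becomes qs = -437 + 7(pb + 78) = 109 + 7pb. Setting this equal to demand: 779.8 - 0.8pb = 109 + 7pb, so pb = 86.
Sellers receive ps = 86 + 78 = 164; q' = 779.8 − 0.8·86 = 711.
Government outlay = subsidy × quantity = 78 × 711 = 55458.

Government cost = $55458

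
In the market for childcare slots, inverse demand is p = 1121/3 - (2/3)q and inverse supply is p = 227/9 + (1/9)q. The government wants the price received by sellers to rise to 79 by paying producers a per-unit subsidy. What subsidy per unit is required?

At a seller price of 79, quantity supplied is -227 + 9·79 = 484.
Buyers absorb 484 only when they pay pb = 1121/3 − (2/3)·484 = 51.
s = ps − pb = 79 − 51 = 28.

Required subsidy s = 28 per unit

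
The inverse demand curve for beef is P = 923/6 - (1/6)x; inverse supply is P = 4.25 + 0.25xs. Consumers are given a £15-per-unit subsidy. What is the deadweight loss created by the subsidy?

Pre-subsidy: 923/6 - (1/6)x = 4.25 + 0.25x gives x* = 359 and P* = 94.
With the rebate, buyers effectively pay Pb = Ps − 15, where Ps is the price sellers receive.
On the curves, Pb = 923/6 - (1/6)x and Ps = 4.25 + 0.25x; the wedge Ps − Pb = 15 gives 4.25 + 0.25x − (923/6 - (1/6)x) = 15, so x' = 395.
Then Pb = 923/6 − (1/6)·395 = 88 and Ps = 4.25 + 0.25·395 = 103.
The subsidy expands output by 395 − 359 = 36 past the efficient level; on those units the gap between marginal cost and willingness to pay runs from 0 up to 15.
DWL = ½ × 15 × 36 = 270.

Deadweight loss = £270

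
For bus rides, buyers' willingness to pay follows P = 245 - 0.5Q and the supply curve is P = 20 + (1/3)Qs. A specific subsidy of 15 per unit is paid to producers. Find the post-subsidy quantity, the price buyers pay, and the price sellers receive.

Pre-subsidy: 245 - 0.5Q = 20 + (1/3)Q gives Q* = 270 and P* = 110.
With the subsidy, sellers receive Ps = Pb + 15 for each unit, where Pb is the price buyers pay.
On the curves, Pb = 245 - 0.5Q and Ps = 20 + (1/3)Q; the wedge Ps − Pb = 15 gives 20 + (1/3)Q − (245 - 0.5Q) = 15, so Q' = 288.
Then Pb = 245 − 0.5·288 = 101 and Ps = 20 + (1/3)·288 = 116.

Q' = 288; buyers pay 101; sellers receive 116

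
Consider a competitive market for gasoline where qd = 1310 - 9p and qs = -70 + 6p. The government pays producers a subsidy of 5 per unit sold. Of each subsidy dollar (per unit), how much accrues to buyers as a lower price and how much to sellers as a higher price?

Buyers gain 2 per unit; sellers gain 3 per unit

Pre-subsidy: 1310 - 9p = -70 + 6p gives p* = 92, q* = 482.
With the subsidy, sellers receive ps = pb + 5 for each unit, where pb is the price buyers pay.
Supply in terms of pb becomes qs = -70 + 6(pb + 5) = -40 + 6pb. Setting this equal to demand: 1310 - 9pb = -40 + 6pb, so pb = 90.
Sellers receive ps = 90 + 5 = 95; q' = 1310 − 9·90 = 500.
Buyers' price falls by p* − pb = 92 − 90 = 2; sellers' price rises by ps − p* = 95 − 92 = 3.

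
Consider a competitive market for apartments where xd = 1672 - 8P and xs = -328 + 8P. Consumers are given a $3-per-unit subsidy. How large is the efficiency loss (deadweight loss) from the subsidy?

Pre-subsidy: 1672 - 8P = -328 + 8P gives P* = 125, x* = 672.
With the rebate, buyers effectively pay Pb = Ps − 3, where Ps is the price sellers receive.
Demand in terms of Ps becomes xd = 1672 − 8(Ps − 3) = 1696 - 8Ps. Setting this equal to supply: 1696 - 8Ps = -328 + 8Ps, so Ps = 126.5.
Buyers pay Pb = 126.5 − 3 = 123.5; x' = -328 + 8·126.5 = 684.
The subsidy expands output by 684 − 672 = 12 past the efficient level; on those units the gap between marginal cost and willingness to pay runs from 0 up to 3.
DWL = ½ × 3 × 12 = 18.

Deadweight loss = $18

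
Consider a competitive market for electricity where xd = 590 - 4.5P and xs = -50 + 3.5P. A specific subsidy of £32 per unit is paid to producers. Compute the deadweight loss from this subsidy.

Pre-subsidy: 590 - 4.5P = -50 + 3.5P gives P* = 80, x* = 230.
With the subsidy, sellers receive Ps = Pb + 32 for each unit, where Pb is the price buyers pay.
Supply in terms of Pb becomes xs = -50 + 3.5(Pb + 32) = 62 + 3.5Pb. Setting this equal to demand: 590 - 4.5Pb = 62 + 3.5Pb, so Pb = 66.
Sellers receive Ps = 66 + 32 = 98; x' = 590 − 4.5·66 = 293.
The subsidy expands output by 293 − 230 = 63 past the efficient level; on those units the gap between marginal cost and willingness to pay runs from 0 up to 32.
DWL = ½ × 32 × 63 = 1008.

Deadweight loss = £1008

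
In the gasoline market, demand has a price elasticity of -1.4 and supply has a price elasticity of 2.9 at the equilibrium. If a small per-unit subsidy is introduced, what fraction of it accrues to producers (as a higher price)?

For a small subsidy around the equilibrium, the benefit split depends on the relative slopes, which at a point are proportional to the elasticities.
Buyer share = εs/(εs + |εd|) = 2.9/(2.9 + 1.4) = 29/43; seller share = |εd|/(εs + |εd|) = 14/43.
So producers capture 14/43 of the subsidy.

Producer share = 14/43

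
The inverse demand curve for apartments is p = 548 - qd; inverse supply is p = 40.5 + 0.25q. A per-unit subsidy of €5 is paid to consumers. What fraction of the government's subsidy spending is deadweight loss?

DWL / government spending = 1/205

Pre-subsidy: 548 - q = 40.5 + 0.25q gives q* = 406 and p* = 142.
With the rebate, buyers effectively pay pb = ps − 5, where ps is the price sellers receive.
On the curves, pb = 548 - q and ps = 40.5 + 0.25q; the wedge ps − pb = 5 gives 40.5 + 0.25q − (548 - q) = 5, so q' = 410.
Then pb = 548 − 1·410 = 138 and ps = 40.5 + 0.25·410 = 143.
ΔCS = ½(406 + 410)(142 − 138) = 1632; ΔPS = ½(406 + 410)(143 − 142) = 408.
Government spending = 5 × 410 = 2050.
DWL = ½ × 5 × (410 − 406) = 10; fraction = 10 / 2050 = 1/205.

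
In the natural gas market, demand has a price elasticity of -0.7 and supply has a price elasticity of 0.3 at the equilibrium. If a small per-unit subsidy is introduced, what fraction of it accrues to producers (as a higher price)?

For a small subsidy around the equilibrium, the benefit split depends on the relative slopes, which at a point are proportional to the elasticities.
Buyer share = εs/(εs + |εd|) = 0.3/(0.3 + 0.7) = 0.3; seller share = |εd|/(εs + |εd|) = 0.7.
So producers capture 0.7 of the subsidy.

Producer share = 0.7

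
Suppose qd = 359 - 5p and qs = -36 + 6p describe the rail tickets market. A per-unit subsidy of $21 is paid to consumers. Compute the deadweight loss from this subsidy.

Pre-subsidy: 359 - 5p = -36 + 6p gives p* = 395/11, q* = 1974/11.
With the rebate, buyers effectively pay pb = ps − 21, where ps is the price sellers receive.
Demand in terms of ps becomes qd = 359 − 5(ps − 21) = 464 - 5ps. Setting this equal to supply: 464 - 5ps = -36 + 6ps, so ps = 500/11.
Buyers pay pb = 500/11 − 21 = 269/11; q' = -36 + 6·(500/11) = 2604/11.
The subsidy expands output by 2604/11 − 1974/11 = 630/11 past the efficient level; on those units the gap between marginal cost and willingness to pay runs from 0 up to 21.
DWL = ½ × 21 × 630/11 = 6615/11.

Deadweight loss = 6615/11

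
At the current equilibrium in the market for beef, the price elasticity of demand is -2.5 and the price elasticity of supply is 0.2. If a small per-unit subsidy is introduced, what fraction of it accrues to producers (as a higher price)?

Producer share = 25/27

For a small subsidy around the equilibrium, the benefit split depends on the relative slopes, which at a point are proportional to the elasticities.
Buyer share = εs/(εs + |εd|) = 0.2/(0.2 + 2.5) = 2/27; seller share = |εd|/(εs + |εd|) = 25/27.
So producers capture 25/27 of the subsidy.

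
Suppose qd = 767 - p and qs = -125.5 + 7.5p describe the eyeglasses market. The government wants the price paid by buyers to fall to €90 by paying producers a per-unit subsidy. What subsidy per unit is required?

Required subsidy s = €17 per unit

At a buyer price of 90, quantity demanded is 767 − 1·90 = 677.
Sellers supply 677 only when they receive ps with -125.5 + 7.5·ps = 677, i.e. ps = 107.
s = ps − pb = 107 − 90 = 17.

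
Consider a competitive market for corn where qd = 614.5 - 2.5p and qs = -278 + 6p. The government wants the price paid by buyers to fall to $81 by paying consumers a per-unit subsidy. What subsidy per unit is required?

At a buyer price of 81, quantity demanded is 614.5 − 2.5·81 = 412.
Sellers supply 412 only when they receive ps with -278 + 6·ps = 412, i.e. ps = 115.
s = ps − pb = 115 − 81 = 34.

Required subsidy s = $34 per unit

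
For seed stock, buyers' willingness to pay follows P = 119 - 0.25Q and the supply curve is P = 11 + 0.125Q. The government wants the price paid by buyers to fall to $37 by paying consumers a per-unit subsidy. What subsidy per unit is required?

At a buyer price of 37, quantity demanded is 476 − 4·37 = 328.
Sellers supply 328 only when they receive Ps = 11 + 0.125·328 = 52.
s = Ps − Pb = 52 − 37 = 15.

Required subsidy s = $15 per unit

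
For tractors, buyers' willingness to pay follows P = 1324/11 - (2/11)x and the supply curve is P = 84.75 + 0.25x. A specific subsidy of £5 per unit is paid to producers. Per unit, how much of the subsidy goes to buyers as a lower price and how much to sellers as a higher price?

Pre-subsidy: 1324/11 - (2/11)x = 84.75 + 0.25x gives x* = 1567/19 and P* = 2002/19.
With the subsidy, sellers receive Ps = Pb + 5 for each unit, where Pb is the price buyers pay.
On the curves, Pb = 1324/11 - (2/11)x and Ps = 84.75 + 0.25x; the wedge Ps − Pb = 5 gives 84.75 + 0.25x − (1324/11 - (2/11)x) = 5, so x' = 1787/19.
Then Pb = 1324/11 − (2/11)·(1787/19) = 1962/19 and Ps = 84.75 + 0.25·(1787/19) = 2057/19.
Buyers' price falls by P* − Pb = 2002/19 − 1962/19 = 40/19; sellers' price rises by Ps − P* = 2057/19 − 2002/19 = 55/19.

Buyers gain 40/19 per unit; sellers gain 55/19 per unit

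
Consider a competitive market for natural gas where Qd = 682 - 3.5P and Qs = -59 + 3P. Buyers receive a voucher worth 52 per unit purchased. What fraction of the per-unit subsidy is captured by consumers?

Consumer share = 6/13

Pre-subsidy: 682 - 3.5P = -59 + 3P gives P* = 114, Q* = 283.
With the rebate, buyers effectively pay Pb = Ps − 52, where Ps is the price sellers receive.
Demand in terms of Ps becomes Qd = 682 − 3.5(Ps − 52) = 864 - 3.5Ps. Setting this equal to supply: 864 - 3.5Ps = -59 + 3Ps, so Ps = 142.
Buyers pay Pb = 142 − 52 = 90; Q' = -59 + 3·142 = 367.
Buyers' price falls by P* − Pb = 114 − 90 = 24; sellers' price rises by Ps − P* = 142 − 114 = 28.
So consumers capture 24/52 = 6/13 of each unit of subsidy.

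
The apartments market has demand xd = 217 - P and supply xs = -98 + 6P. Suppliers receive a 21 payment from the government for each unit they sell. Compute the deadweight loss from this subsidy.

Pre-subsidy: 217 - P = -98 + 6P gives P* = 45, x* = 172.
With the subsidy, sellers receive Ps = Pb + 21 for each unit, where Pb is the price buyers pay.
Supply in terms of Pb becomes xs = -98 + 6(Pb + 21) = 28 + 6Pb. Setting this equal to demand: 217 - Pb = 28 + 6Pb, so Pb = 27.
Sellers receive Ps = 27 + 21 = 48; x' = 217 − 1·27 = 190.
The subsidy expands output by 190 − 172 = 18 past the efficient level; on those units the gap between marginal cost and willingness to pay runs from 0 up to 21.
DWL = ½ × 21 × 18 = 189.

Deadweight loss = 189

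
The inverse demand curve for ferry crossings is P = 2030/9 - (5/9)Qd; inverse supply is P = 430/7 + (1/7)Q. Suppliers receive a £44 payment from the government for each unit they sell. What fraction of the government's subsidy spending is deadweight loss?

DWL / government spending = 63/596

Pre-subsidy: 2030/9 - (5/9)Q = 430/7 + (1/7)Q gives Q* = 235 and P* = 95.
With the subsidy, sellers receive Ps = Pb + 44 for each unit, where Pb is the price buyers pay.
On the curves, Pb = 2030/9 - (5/9)Q and Ps = 430/7 + (1/7)Q; the wedge Ps − Pb = 44 gives 430/7 + (1/7)Q − (2030/9 - (5/9)Q) = 44, so Q' = 298.
Then Pb = 2030/9 − (5/9)·298 = 60 and Ps = 430/7 + (1/7)·298 = 104.
ΔCS = ½(235 + 298)(95 − 60) = 9327.5; ΔPS = ½(235 + 298)(104 − 95) = 2398.5.
Government spending = 44 × 298 = 13112.
DWL = ½ × 44 × (298 − 235) = 1386; fraction = 1386 / 13112 = 63/596.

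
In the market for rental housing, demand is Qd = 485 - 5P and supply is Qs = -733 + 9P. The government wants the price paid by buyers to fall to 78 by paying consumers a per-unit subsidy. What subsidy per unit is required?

Required subsidy s = 14 per unit

At a buyer price of 78, quantity demanded is 485 − 5·78 = 95.
Sellers supply 95 only when they receive Ps with -733 + 9·Ps = 95, i.e. Ps = 92.
s = Ps − Pb = 92 − 78 = 14.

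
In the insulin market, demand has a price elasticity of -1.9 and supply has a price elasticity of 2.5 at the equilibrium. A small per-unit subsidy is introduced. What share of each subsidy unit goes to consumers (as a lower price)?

For a small subsidy around the equilibrium, the benefit split depends on the relative slopes, which at a point are proportional to the elasticities.
Buyer share = εs/(εs + |εd|) = 2.5/(2.5 + 1.9) = 25/44; seller share = |εd|/(εs + |εd|) = 19/44.

Consumer share = 25/44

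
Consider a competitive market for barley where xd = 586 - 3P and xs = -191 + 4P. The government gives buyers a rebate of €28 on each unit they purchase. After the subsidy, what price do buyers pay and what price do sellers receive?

Pre-subsidy: 586 - 3P = -191 + 4P gives P* = 111, x* = 253.
With the rebate, buyers effectively pay Pb = Ps − 28, where Ps is the price sellers receive.
Demand in terms of Ps becomes xd = 586 − 3(Ps − 28) = 670 - 3Ps. Setting this equal to supply: 670 - 3Ps = -191 + 4Ps, so Ps = 123.
Buyers pay Pb = 123 − 28 = 95; x' = -191 + 4·123 = 301.

Buyers pay €95; sellers receive €123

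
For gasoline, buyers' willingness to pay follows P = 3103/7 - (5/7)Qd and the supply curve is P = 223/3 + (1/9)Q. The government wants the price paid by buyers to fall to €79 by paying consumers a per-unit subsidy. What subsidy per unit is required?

At a buyer price of 79, quantity demanded is 620.6 − 1.4·79 = 510.
Sellers supply 510 only when they receive Ps = 223/3 + (1/9)·510 = 131.
s = Ps − Pb = 131 − 79 = 52.

Required subsidy s = €52 per unit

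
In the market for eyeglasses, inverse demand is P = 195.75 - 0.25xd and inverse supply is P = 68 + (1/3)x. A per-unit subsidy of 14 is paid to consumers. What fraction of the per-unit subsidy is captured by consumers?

Consumer share = 3/7

Pre-subsidy: 195.75 - 0.25x = 68 + (1/3)x gives x* = 219 and P* = 141.
With the rebate, buyers effectively pay Pb = Ps − 14, where Ps is the price sellers receive.
On the curves, Pb = 195.75 - 0.25x and Ps = 68 + (1/3)x; the wedge Ps − Pb = 14 gives 68 + (1/3)x − (195.75 - 0.25x) = 14, so x' = 243.
Then Pb = 195.75 − 0.25·243 = 135 and Ps = 68 + (1/3)·243 = 149.
Buyers' price falls by P* − Pb = 141 − 135 = 6; sellers' price rises by Ps − P* = 149 − 141 = 8.
So consumers capture 6/14 = 3/7 of each unit of subsidy.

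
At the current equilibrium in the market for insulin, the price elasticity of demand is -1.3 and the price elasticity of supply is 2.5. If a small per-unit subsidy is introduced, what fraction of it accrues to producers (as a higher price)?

Producer share = 13/38

For a small subsidy around the equilibrium, the benefit split depends on the relative slopes, which at a point are proportional to the elasticities.
Buyer share = εs/(εs + |εd|) = 2.5/(2.5 + 1.3) = 25/38; seller share = |εd|/(εs + |εd|) = 13/38.
So producers capture 13/38 of the subsidy.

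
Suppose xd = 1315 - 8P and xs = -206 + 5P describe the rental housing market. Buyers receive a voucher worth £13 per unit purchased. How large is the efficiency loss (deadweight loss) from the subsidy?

Pre-subsidy: 1315 - 8P = -206 + 5P gives P* = 117, x* = 379.
With the rebate, buyers effectively pay Pb = Ps − 13, where Ps is the price sellers receive.
Demand in terms of Ps becomes xd = 1315 − 8(Ps − 13) = 1419 - 8Ps. Setting this equal to supply: 1419 - 8Ps = -206 + 5Ps, so Ps = 125.
Buyers pay Pb = 125 − 13 = 112; x' = -206 + 5·125 = 419.
The subsidy expands output by 419 − 379 = 40 past the efficient level; on those units the gap between marginal cost and willingness to pay runs from 0 up to 13.
DWL = ½ × 13 × 40 = 260.

Deadweight loss = £260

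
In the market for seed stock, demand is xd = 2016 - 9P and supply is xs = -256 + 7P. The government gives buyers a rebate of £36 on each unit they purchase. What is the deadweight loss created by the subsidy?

Deadweight loss = £2551.5

Pre-subsidy: 2016 - 9P = -256 + 7P gives P* = 142, x* = 738.
With the rebate, buyers effectively pay Pb = Ps − 36, where Ps is the price sellers receive.
Demand in terms of Ps becomes xd = 2016 − 9(Ps − 36) = 2340 - 9Ps. Setting this equal to supply: 2340 - 9Ps = -256 + 7Ps, so Ps = 162.25.
Buyers pay Pb = 162.25 − 36 = 126.25; x' = -256 + 7·162.25 = 879.75.
The subsidy expands output by 879.75 − 738 = 141.75 past the efficient level; on those units the gap between marginal cost and willingness to pay runs from 0 up to 36.
DWL = ½ × 36 × 141.75 = 2551.5.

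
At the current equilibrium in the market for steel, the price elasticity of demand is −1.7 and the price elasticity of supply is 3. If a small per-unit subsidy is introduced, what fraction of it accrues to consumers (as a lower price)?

For a small subsidy around the equilibrium, the benefit split depends on the relative slopes, which at a point are proportional to the elasticities.
Buyer share = εs/(εs + |εd|) = 3/(3 + 1.7) = 30/47; seller share = |εd|/(εs + |εd|) = 17/47.

Consumer share = 30/47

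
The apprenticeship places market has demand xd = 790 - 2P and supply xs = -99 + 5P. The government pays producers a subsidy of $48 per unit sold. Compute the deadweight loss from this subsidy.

Pre-subsidy: 790 - 2P = -99 + 5P gives P* = 127, x* = 536.
With the subsidy, sellers receive Ps = Pb + 48 for each unit, where Pb is the price buyers pay.
Supply in terms of Pb becomes xs = -99 + 5(Pb + 48) = 141 + 5Pb. Setting this equal to demand: 790 - 2Pb = 141 + 5Pb, so Pb = 649/7.
Sellers receive Ps = 649/7 + 48 = 985/7; x' = 790 − 2·(649/7) = 4232/7.
The subsidy expands output by 4232/7 − 536 = 480/7 past the efficient level; on those units the gap between marginal cost and willingness to pay runs from 0 up to 48.
DWL = ½ × 48 × 480/7 = 11520/7.

Deadweight loss = 11520/7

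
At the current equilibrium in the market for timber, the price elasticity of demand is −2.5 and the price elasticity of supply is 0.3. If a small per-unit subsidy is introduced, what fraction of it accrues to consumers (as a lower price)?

Consumer share = 3/28

For a small subsidy around the equilibrium, the benefit split depends on the relative slopes, which at a point are proportional to the elasticities.
Buyer share = εs/(εs + |εd|) = 0.3/(0.3 + 2.5) = 3/28; seller share = |εd|/(εs + |εd|) = 25/28.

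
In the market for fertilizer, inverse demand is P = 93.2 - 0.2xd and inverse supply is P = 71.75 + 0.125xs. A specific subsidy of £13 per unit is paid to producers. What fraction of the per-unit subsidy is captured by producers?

Producer share = 5/13

Pre-subsidy: 93.2 - 0.2x = 71.75 + 0.125x gives x* = 66 and P* = 80.
With the subsidy, sellers receive Ps = Pb + 13 for each unit, where Pb is the price buyers pay.
On the curves, Pb = 93.2 - 0.2x and Ps = 71.75 + 0.125x; the wedge Ps − Pb = 13 gives 71.75 + 0.125x − (93.2 - 0.2x) = 13, so x' = 106.
Then Pb = 93.2 − 0.2·106 = 72 and Ps = 71.75 + 0.125·106 = 85.
Buyers' price falls by P* − Pb = 80 − 72 = 8; sellers' price rises by Ps − P* = 85 − 80 = 5.
So producers capture 5/13 = 5/13 of each unit of subsidy.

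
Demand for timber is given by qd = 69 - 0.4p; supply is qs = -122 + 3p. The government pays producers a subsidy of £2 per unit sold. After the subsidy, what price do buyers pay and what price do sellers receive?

Buyers pay 925/17; sellers receive 959/17

Pre-subsidy: 69 - 0.4p = -122 + 3p gives p* = 955/17, q* = 791/17.
With the subsidy, sellers receive ps = pb + 2 for each unit, where pb is the price buyers pay.
Supply in terms of pb becomes qs = -122 + 3(pb + 2) = -116 + 3pb. Setting this equal to demand: 69 - 0.4pb = -116 + 3pb, so pb = 925/17.
Sellers receive ps = 925/17 + 2 = 959/17; q' = 69 − 0.4·(925/17) = 803/17.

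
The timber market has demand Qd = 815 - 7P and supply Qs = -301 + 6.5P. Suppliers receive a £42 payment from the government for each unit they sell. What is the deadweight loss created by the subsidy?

Deadweight loss = 8918/3

Pre-subsidy: 815 - 7P = -301 + 6.5P gives P* = 248/3, Q* = 709/3.
With the subsidy, sellers receive Ps = Pb + 42 for each unit, where Pb is the price buyers pay.
Supply in terms of Pb becomes Qs = -301 + 6.5(Pb + 42) = -28 + 6.5Pb. Setting this equal to demand: 815 - 7Pb = -28 + 6.5Pb, so Pb = 562/9.
Sellers receive Ps = 562/9 + 42 = 940/9; Q' = 815 − 7·(562/9) = 3401/9.
The subsidy expands output by 3401/9 − 709/3 = 1274/9 past the efficient level; on those units the gap between marginal cost and willingness to pay runs from 0 up to 42.
DWL = ½ × 42 × 1274/9 = 8918/3.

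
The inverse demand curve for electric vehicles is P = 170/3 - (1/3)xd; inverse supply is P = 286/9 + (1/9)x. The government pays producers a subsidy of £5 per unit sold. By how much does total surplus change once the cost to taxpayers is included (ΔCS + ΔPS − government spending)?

Net change in total surplus = -£28.125

Pre-subsidy: 170/3 - (1/3)x = 286/9 + (1/9)x gives x* = 56 and P* = 38.
With the subsidy, sellers receive Ps = Pb + 5 for each unit, where Pb is the price buyers pay.
On the curves, Pb = 170/3 - (1/3)x and Ps = 286/9 + (1/9)x; the wedge Ps − Pb = 5 gives 286/9 + (1/9)x − (170/3 - (1/3)x) = 5, so x' = 67.25.
Then Pb = 170/3 − (1/3)·67.25 = 34.25 and Ps = 286/9 + (1/9)·67.25 = 39.25.
ΔCS = ½(56 + 67.25)(38 − 34.25) = 231.09375; ΔPS = ½(56 + 67.25)(39.25 − 38) = 77.03125.
Government spending = 5 × 67.25 = 336.25.
Net change = 231.09375 + 77.03125 − 336.25 = -28.125. The loss equals the DWL triangle ½·5·11.25.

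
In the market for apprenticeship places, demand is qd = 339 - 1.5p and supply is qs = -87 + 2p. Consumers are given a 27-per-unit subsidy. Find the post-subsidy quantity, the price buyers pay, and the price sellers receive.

q' = 1257/7; buyers pay 744/7; sellers receive 933/7

Pre-subsidy: 339 - 1.5p = -87 + 2p gives p* = 852/7, q* = 1095/7.
With the rebate, buyers effectively pay pb = ps − 27, where ps is the price sellers receive.
Demand in terms of ps becomes qd = 339 − 1.5(ps − 27) = 379.5 - 1.5ps. Setting this equal to supply: 379.5 - 1.5ps = -87 + 2ps, so ps = 933/7.
Buyers pay pb = 933/7 − 27 = 744/7; q' = -87 + 2·(933/7) = 1257/7.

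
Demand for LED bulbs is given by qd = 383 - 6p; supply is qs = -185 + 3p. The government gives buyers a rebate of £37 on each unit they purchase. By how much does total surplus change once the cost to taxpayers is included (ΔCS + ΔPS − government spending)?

Pre-subsidy: 383 - 6p = -185 + 3p gives p* = 568/9, q* = 13/3.
With the rebate, buyers effectively pay pb = ps − 37, where ps is the price sellers receive.
Demand in terms of ps becomes qd = 383 − 6(ps − 37) = 605 - 6ps. Setting this equal to supply: 605 - 6ps = -185 + 3ps, so ps = 790/9.
Buyers pay pb = 790/9 − 37 = 457/9; q' = -185 + 3·(790/9) = 235/3.
ΔCS = ½(13/3 + 235/3)(568/9 − 457/9) = 4588/9; ΔPS = ½(13/3 + 235/3)(790/9 − 568/9) = 9176/9.
Government spending = 37 × 235/3 = 8695/3.
Net change = 4588/9 + 9176/9 − 8695/3 = -1369. The loss equals the DWL triangle ½·37·74.

Net change in total surplus = -£1369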